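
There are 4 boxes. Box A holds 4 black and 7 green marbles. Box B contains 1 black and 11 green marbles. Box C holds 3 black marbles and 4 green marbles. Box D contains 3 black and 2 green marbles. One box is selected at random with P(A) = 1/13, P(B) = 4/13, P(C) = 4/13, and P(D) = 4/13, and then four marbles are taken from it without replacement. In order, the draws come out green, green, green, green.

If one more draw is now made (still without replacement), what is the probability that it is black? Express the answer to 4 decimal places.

0.1760

For each hypothesis, P(data | H) works out to: P(data | box A) = (7/11)(6/10)(5/9)(4/8) = 7/66; P(data | box B) = (11/12)(10/11)(9/10)(8/9) = 2/3; P(data | box C) = (4/7)(3/6)(2/5)(1/4) = 1/35; P(data | box D) = (2/5)(1/4)(0/3) = 0.
The prior-weighted likelihoods are 1/13 · 7/66 = 7/858, 4/13 · 2/3 = 8/39, 4/13 · 1/35 = 4/455, 4/13 · 0 = 0; summing to 171/770.
The posterior is then P(box A | data) = 0.036737, P(box B | data) = 0.92368, P(box C | data) = 0.039586, P(box D | data) = 0.
The predictive probability is P(black next | data) = (4/7)(0.036737) + (1/8)(0.92368) + (1)(0.039586) = 0.17604.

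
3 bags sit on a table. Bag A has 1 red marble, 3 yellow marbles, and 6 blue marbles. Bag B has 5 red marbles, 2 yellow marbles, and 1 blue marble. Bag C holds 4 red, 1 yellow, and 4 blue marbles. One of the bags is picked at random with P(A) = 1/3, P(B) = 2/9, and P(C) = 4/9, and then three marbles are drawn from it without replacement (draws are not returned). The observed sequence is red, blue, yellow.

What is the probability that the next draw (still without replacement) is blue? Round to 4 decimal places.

0.4476

The likelihood of the observed sequence under each hypothesis: P(data | bag A) = (1/10)(6/9)(3/8) = 0.025; P(data | bag B) = (5/8)(1/7)(2/6) = 0.029762; P(data | bag C) = (4/9)(4/8)(1/7) = 0.031746.
The prior-weighted likelihoods are 1/3 · 0.025 = 0.0083333, 2/9 · 0.029762 = 0.0066138, 4/9 · 0.031746 = 0.014109; with total 0.029056.
The posterior is then P(bag A | data) = 0.2868, P(bag B | data) = 0.22762, P(bag C | data) = 0.48558.
So P(blue next | data) = Σ P(blue next | H) P(H | data) = (5/7)(0.2868) + (0)(0.22762) + (1/2)(0.48558) = 0.44765.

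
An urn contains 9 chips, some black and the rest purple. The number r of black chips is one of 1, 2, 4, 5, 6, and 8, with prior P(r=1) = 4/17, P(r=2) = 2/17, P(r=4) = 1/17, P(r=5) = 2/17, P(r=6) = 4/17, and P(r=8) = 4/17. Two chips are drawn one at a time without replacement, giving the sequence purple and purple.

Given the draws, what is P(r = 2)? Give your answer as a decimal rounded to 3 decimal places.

Compute the likelihood of the observed sequence for each case: P(data | r = 1) = (8/9)(7/8) = 7/9; P(data | r = 2) = (7/9)(6/8) = 7/12; P(data | r = 4) = (5/9)(4/8) = 5/18; P(data | r = 5) = (4/9)(3/8) = 1/6; P(data | r = 6) = (3/9)(2/8) = 1/12; P(data | r = 8) = (1/9)(0/8) = 0.
Weighting by the prior gives 4/17 · 7/9 = 28/153, 2/17 · 7/12 = 7/102, 1/17 · 5/18 = 5/306, 2/17 · 1/6 = 1/51, 4/17 · 1/12 = 1/51, 4/17 · 0 = 0; summing to 47/153.
So P(r = 2 | data) = (7/102) / (47/153) = 21/94.

0.223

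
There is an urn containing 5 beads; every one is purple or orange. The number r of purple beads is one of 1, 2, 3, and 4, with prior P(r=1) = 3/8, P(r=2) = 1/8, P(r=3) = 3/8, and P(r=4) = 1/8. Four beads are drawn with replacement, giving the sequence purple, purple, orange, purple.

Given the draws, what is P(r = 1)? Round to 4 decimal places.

0.0458

Under each hypothesis, the probability of the observed sequence is: P(data | r = 1) = (1/5)(1/5)(4/5)(1/5) = 0.0064; P(data | r = 2) = (2/5)(2/5)(3/5)(2/5) = 0.0384; P(data | r = 3) = (3/5)(3/5)(2/5)(3/5) = 0.0864; P(data | r = 4) = (4/5)(4/5)(1/5)(4/5) = 0.1024.
Weighting by the prior gives 3/8 · 0.0064 = 0.0024, 1/8 · 0.0384 = 0.0048, 3/8 · 0.0864 = 0.0324, 1/8 · 0.1024 = 0.0128; summing to 0.0524.
By Bayes' rule, P(r = 1 | data) = (0.0024) / (0.0524) = 0.045802.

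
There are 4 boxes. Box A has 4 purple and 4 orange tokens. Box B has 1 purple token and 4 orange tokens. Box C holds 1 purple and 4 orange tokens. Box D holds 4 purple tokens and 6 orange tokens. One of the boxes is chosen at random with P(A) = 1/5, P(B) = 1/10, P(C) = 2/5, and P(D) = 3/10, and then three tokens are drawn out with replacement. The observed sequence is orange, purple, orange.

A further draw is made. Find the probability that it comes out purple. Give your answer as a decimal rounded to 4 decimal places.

Compute the likelihood of the observed sequence for each case: P(data | box A) = (4/8)(4/8)(4/8) = 0.125; P(data | box B) = (4/5)(1/5)(4/5) = 0.128; P(data | box C) = (4/5)(1/5)(4/5) = 0.128; P(data | box D) = (6/10)(4/10)(6/10) = 0.144.
Multiplying each by its prior: 1/5 · 0.125 = 0.025, 1/10 · 0.128 = 0.0128, 2/5 · 0.128 = 0.0512, 3/10 · 0.144 = 0.0432; these sum to 0.1322.
Dividing through by the total gives posterior P(box A | data) = 0.18911, P(box B | data) = 0.096823, P(box C | data) = 0.38729, P(box D | data) = 0.32678.
Averaging over the posterior, P(purple next | data) = (1/2)(0.18911) + (1/5)(0.096823) + (1/5)(0.38729) + (2/5)(0.32678) = 0.32209.

0.3221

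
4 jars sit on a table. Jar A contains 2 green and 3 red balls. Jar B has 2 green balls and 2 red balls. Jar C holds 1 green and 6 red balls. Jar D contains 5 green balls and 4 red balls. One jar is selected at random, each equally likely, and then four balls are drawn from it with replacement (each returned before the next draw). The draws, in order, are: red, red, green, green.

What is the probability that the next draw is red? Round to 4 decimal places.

0.5394

Under each hypothesis, the probability of the observed sequence is: P(data | jar A) = (3/5)(3/5)(2/5)(2/5) = 0.0576; P(data | jar B) = (2/4)(2/4)(2/4)(2/4) = 0.0625; P(data | jar C) = (6/7)(6/7)(1/7)(1/7) = 0.014994; P(data | jar D) = (4/9)(4/9)(5/9)(5/9) = 0.060966.
Weighting by the prior gives 1/4 · 0.0576 = 0.0144, 1/4 · 0.0625 = 0.015625, 1/4 · 0.014994 = 0.0037484, 1/4 · 0.060966 = 0.015242; with total 0.049015.
Normalising, the posterior is P(jar A | data) = 0.29379, P(jar B | data) = 0.31878, P(jar C | data) = 0.076475, P(jar D | data) = 0.31096.
So P(red next | data) = Σ P(red next | H) P(H | data) = (3/5)(0.29379) + (1/2)(0.31878) + (6/7)(0.076475) + (4/9)(0.31096) = 0.53942.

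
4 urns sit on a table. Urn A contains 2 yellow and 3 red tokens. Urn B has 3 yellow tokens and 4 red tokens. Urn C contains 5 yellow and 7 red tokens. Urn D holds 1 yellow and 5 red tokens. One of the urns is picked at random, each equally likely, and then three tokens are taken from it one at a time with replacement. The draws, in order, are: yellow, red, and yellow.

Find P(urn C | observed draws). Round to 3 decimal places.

Compute the likelihood of the observed sequence for each case: P(data | urn A) = (2/5)(3/5)(2/5) = 0.096; P(data | urn B) = (3/7)(4/7)(3/7) = 0.10496; P(data | urn C) = (5/12)(7/12)(5/12) = 0.10127; P(data | urn D) = (1/6)(5/6)(1/6) = 0.023148.
Multiplying each by its prior: 1/4 · 0.096 = 0.024, 1/4 · 0.10496 = 0.026239, 1/4 · 0.10127 = 0.025318, 1/4 · 0.023148 = 0.005787; with total 0.081344.
Therefore the posterior P(urn C | data) = (0.025318) / (0.081344) = 0.31125.

0.311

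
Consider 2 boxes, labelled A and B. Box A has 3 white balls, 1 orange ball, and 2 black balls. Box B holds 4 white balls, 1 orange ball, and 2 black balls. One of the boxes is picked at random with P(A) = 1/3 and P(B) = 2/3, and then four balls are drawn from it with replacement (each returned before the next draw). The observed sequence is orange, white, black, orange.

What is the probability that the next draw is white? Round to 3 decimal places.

0.542

For each hypothesis, P(data | H) works out to: P(data | box A) = (1/6)(3/6)(2/6)(1/6) = 0.0046296; P(data | box B) = (1/7)(4/7)(2/7)(1/7) = 0.0033319.
Weighting by the prior gives 1/3 · 0.0046296 = 0.0015432, 2/3 · 0.0033319 = 0.0022213; with total 0.0037645.
The posterior is then P(box A | data) = 0.40994, P(box B | data) = 0.59006.
The predictive probability is P(white next | data) = (1/2)(0.40994) + (4/7)(0.59006) = 0.54215.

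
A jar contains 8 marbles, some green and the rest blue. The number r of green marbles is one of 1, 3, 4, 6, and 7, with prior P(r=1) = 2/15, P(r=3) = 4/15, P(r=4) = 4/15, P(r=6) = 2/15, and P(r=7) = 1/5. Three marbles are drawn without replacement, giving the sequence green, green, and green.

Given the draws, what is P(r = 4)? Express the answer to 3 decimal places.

0.097

Compute the likelihood of the observed sequence for each case: P(data | r = 1) = (1/8)(0/7) = 0; P(data | r = 3) = (3/8)(2/7)(1/6) = 1/56; P(data | r = 4) = (4/8)(3/7)(2/6) = 1/14; P(data | r = 6) = (6/8)(5/7)(4/6) = 5/14; P(data | r = 7) = (7/8)(6/7)(5/6) = 5/8.
Weighting by the prior gives 2/15 · 0 = 0, 4/15 · 1/56 = 1/210, 4/15 · 1/14 = 2/105, 2/15 · 5/14 = 1/21, 1/5 · 5/8 = 1/8; summing to 11/56.
By Bayes' rule, P(r = 4 | data) = (2/105) / (11/56) = 16/165.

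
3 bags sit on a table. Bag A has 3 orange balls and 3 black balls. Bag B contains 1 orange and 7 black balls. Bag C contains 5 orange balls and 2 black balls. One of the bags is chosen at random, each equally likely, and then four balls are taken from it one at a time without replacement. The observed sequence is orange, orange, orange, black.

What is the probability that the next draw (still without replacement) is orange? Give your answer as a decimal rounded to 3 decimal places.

The likelihood of the observed sequence under each hypothesis: P(data | bag A) = (3/6)(2/5)(1/4)(3/3) = 1/20; P(data | bag B) = (1/8)(0/7) = 0; P(data | bag C) = (5/7)(4/6)(3/5)(2/4) = 1/7.
The prior-weighted likelihoods are 1/3 · 1/20 = 1/60, 1/3 · 0 = 0, 1/3 · 1/7 = 1/21; these sum to 9/140.
Dividing through by the total gives posterior P(bag A | data) = 7/27, P(bag B | data) = 0, P(bag C | data) = 20/27.
Averaging over the posterior, P(orange next | data) = (0)(7/27) + (2/3)(20/27) = 40/81.

0.494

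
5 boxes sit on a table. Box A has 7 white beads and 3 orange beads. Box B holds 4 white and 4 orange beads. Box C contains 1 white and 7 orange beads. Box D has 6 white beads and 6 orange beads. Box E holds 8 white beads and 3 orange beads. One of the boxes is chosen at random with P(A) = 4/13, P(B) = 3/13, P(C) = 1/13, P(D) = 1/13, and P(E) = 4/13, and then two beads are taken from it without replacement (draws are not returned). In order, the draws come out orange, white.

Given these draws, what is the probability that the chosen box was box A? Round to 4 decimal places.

0.3049

For each hypothesis, P(data | H) works out to: P(data | box A) = (3/10)(7/9) = 0.23333; P(data | box B) = (4/8)(4/7) = 0.28571; P(data | box C) = (7/8)(1/7) = 0.125; P(data | box D) = (6/12)(6/11) = 0.27273; P(data | box E) = (3/11)(8/10) = 0.21818.
The prior-weighted likelihoods are 4/13 · 0.23333 = 0.071795, 3/13 · 0.28571 = 0.065934, 1/13 · 0.125 = 0.0096154, 1/13 · 0.27273 = 0.020979, 4/13 · 0.21818 = 0.067133; summing to 0.23546.
So P(box A | data) = (0.071795) / (0.23546) = 0.30492.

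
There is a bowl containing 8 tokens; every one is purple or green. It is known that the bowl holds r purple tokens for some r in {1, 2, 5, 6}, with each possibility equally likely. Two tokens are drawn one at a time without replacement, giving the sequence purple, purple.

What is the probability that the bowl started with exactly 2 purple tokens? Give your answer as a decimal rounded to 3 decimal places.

0.038

Compute the likelihood of the observed sequence for each case: P(data | r = 1) = (1/8)(0/7) = 0; P(data | r = 2) = (2/8)(1/7) = 1/28; P(data | r = 5) = (5/8)(4/7) = 5/14; P(data | r = 6) = (6/8)(5/7) = 15/28.
The prior-weighted likelihoods are 1/4 · 0 = 0, 1/4 · 1/28 = 1/112, 1/4 · 5/14 = 5/56, 1/4 · 15/28 = 15/112; these sum to 13/56.
Therefore the posterior P(r = 2 | data) = (1/112) / (13/56) = 1/26.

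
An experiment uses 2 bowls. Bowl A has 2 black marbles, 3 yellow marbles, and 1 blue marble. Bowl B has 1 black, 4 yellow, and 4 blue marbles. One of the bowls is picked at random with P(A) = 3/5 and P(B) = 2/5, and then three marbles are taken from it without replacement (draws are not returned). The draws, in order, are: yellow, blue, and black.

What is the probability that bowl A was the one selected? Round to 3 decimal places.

Compute the likelihood of the observed sequence for each case: P(data | bowl A) = (3/6)(1/5)(2/4) = 0.05; P(data | bowl B) = (4/9)(4/8)(1/7) = 0.031746.
Weighting by the prior gives 3/5 · 0.05 = 0.03, 2/5 · 0.031746 = 0.012698; these sum to 0.042698.
Hence P(bowl A | data) = (0.03) / (0.042698) = 0.7026.

0.703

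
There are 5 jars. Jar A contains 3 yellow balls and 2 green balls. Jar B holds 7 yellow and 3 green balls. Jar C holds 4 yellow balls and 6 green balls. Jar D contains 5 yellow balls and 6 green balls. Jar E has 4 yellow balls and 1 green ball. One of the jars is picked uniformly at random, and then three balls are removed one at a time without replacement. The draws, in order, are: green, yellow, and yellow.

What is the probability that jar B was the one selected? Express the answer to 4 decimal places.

0.2198

For each hypothesis, P(data | H) works out to: P(data | jar A) = (2/5)(3/4)(2/3) = 0.2; P(data | jar B) = (3/10)(7/9)(6/8) = 0.175; P(data | jar C) = (6/10)(4/9)(3/8) = 0.1; P(data | jar D) = (6/11)(5/10)(4/9) = 0.12121; P(data | jar E) = (1/5)(4/4)(3/3) = 0.2.
Multiplying each by its prior: 1/5 · 0.2 = 0.04, 1/5 · 0.175 = 0.035, 1/5 · 0.1 = 0.02, 1/5 · 0.12121 = 0.024242, 1/5 · 0.2 = 0.04; with total 0.15924.
By Bayes' rule, P(jar B | data) = (0.035) / (0.15924) = 0.21979.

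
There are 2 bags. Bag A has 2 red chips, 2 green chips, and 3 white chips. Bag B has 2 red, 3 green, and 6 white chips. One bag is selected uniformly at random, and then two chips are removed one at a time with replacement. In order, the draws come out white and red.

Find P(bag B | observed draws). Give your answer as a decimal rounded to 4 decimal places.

0.4475

Under each hypothesis, the probability of the observed sequence is: P(data | bag A) = (3/7)(2/7) = 0.12245; P(data | bag B) = (6/11)(2/11) = 0.099174.
Multiplying each by its prior: 1/2 · 0.12245 = 0.061224, 1/2 · 0.099174 = 0.049587; with total 0.11081.
Hence P(bag B | data) = (0.049587) / (0.11081) = 0.44749.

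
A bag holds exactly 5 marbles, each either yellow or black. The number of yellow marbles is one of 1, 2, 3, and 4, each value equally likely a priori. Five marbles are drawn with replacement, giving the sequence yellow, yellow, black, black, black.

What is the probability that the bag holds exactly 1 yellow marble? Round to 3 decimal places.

0.246

The likelihood of the observed sequence under each hypothesis: P(data | r = 1) = (1/5)(1/5)(4/5)(4/5)(4/5) = 0.02048; P(data | r = 2) = (2/5)(2/5)(3/5)(3/5)(3/5) = 0.03456; P(data | r = 3) = (3/5)(3/5)(2/5)(2/5)(2/5) = 0.02304; P(data | r = 4) = (4/5)(4/5)(1/5)(1/5)(1/5) = 0.00512.
The prior-weighted likelihoods are 1/4 · 0.02048 = 0.00512, 1/4 · 0.03456 = 0.00864, 1/4 · 0.02304 = 0.00576, 1/4 · 0.00512 = 0.00128; summing to 0.0208.
By Bayes' rule, P(r = 1 | data) = (0.00512) / (0.0208) = 0.24615.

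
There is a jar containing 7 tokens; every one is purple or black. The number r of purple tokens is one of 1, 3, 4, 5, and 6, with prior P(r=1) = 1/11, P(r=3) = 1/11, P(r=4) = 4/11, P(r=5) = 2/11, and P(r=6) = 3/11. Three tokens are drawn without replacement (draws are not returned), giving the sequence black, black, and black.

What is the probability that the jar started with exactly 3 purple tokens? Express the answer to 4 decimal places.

0.1429

For each hypothesis, P(data | H) works out to: P(data | r = 1) = (6/7)(5/6)(4/5) = 4/7; P(data | r = 3) = (4/7)(3/6)(2/5) = 4/35; P(data | r = 4) = (3/7)(2/6)(1/5) = 1/35; P(data | r = 5) = (2/7)(1/6)(0/5) = 0; P(data | r = 6) = (1/7)(0/6) = 0.
Weighting by the prior gives 1/11 · 4/7 = 4/77, 1/11 · 4/35 = 4/385, 4/11 · 1/35 = 4/385, 2/11 · 0 = 0, 3/11 · 0 = 0; with total 4/55.
So P(r = 3 | data) = (4/385) / (4/55) = 1/7.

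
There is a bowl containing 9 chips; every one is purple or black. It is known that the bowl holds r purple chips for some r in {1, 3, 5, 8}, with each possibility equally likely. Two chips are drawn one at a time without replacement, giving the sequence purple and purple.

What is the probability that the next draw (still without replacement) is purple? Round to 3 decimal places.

Compute the likelihood of the observed sequence for each case: P(data | r = 1) = (1/9)(0/8) = 0; P(data | r = 3) = (3/9)(2/8) = 1/12; P(data | r = 5) = (5/9)(4/8) = 5/18; P(data | r = 8) = (8/9)(7/8) = 7/9.
Weighting by the prior gives 1/4 · 0 = 0, 1/4 · 1/12 = 1/48, 1/4 · 5/18 = 5/72, 1/4 · 7/9 = 7/36; these sum to 41/144.
Normalising, the posterior is P(r = 1 | data) = 0, P(r = 3 | data) = 3/41, P(r = 5 | data) = 10/41, P(r = 8 | data) = 28/41.
The predictive probability is P(purple next | data) = (1/7)(3/41) + (3/7)(10/41) + (6/7)(28/41) = 201/287.

0.700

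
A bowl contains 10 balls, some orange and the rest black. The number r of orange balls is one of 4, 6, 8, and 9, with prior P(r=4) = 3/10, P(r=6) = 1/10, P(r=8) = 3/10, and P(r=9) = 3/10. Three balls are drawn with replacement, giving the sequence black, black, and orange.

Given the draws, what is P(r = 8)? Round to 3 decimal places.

0.147

Compute the likelihood of the observed sequence for each case: P(data | r = 4) = (6/10)(6/10)(4/10) = 0.144; P(data | r = 6) = (4/10)(4/10)(6/10) = 0.096; P(data | r = 8) = (2/10)(2/10)(8/10) = 0.032; P(data | r = 9) = (1/10)(1/10)(9/10) = 0.009.
The prior-weighted likelihoods are 3/10 · 0.144 = 0.0432, 1/10 · 0.096 = 0.0096, 3/10 · 0.032 = 0.0096, 3/10 · 0.009 = 0.0027; these sum to 0.0651.
Hence P(r = 8 | data) = (0.0096) / (0.0651) = 0.14747.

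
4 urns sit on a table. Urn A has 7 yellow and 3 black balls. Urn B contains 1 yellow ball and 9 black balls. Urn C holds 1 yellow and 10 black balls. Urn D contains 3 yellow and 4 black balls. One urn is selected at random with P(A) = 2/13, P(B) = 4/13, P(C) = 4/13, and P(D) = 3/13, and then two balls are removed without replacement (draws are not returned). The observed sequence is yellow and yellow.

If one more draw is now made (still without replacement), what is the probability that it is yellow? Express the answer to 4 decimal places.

0.4913

For each hypothesis, P(data | H) works out to: P(data | urn A) = (7/10)(6/9) = 7/15; P(data | urn B) = (1/10)(0/9) = 0; P(data | urn C) = (1/11)(0/10) = 0; P(data | urn D) = (3/7)(2/6) = 1/7.
Weighting by the prior gives 2/13 · 7/15 = 14/195, 4/13 · 0 = 0, 4/13 · 0 = 0, 3/13 · 1/7 = 3/91; these sum to 11/105.
Dividing through by the total gives posterior P(urn A | data) = 98/143, P(urn B | data) = 0, P(urn C | data) = 0, P(urn D | data) = 45/143.
Averaging over the posterior, P(yellow next | data) = (5/8)(98/143) + (1/5)(45/143) = 281/572.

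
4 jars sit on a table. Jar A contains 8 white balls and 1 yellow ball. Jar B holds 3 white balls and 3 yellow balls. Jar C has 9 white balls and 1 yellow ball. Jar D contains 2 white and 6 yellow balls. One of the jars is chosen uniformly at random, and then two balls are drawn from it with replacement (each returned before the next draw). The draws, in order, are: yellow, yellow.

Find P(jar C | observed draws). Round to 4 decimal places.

0.0120

Under each hypothesis, the probability of the observed sequence is: P(data | jar A) = (1/9)(1/9) = 0.012346; P(data | jar B) = (3/6)(3/6) = 0.25; P(data | jar C) = (1/10)(1/10) = 0.01; P(data | jar D) = (6/8)(6/8) = 0.5625.
The prior-weighted likelihoods are 1/4 · 0.012346 = 0.0030864, 1/4 · 0.25 = 0.0625, 1/4 · 0.01 = 0.0025, 1/4 · 0.5625 = 0.14062; with total 0.20871.
By Bayes' rule, P(jar C | data) = (0.0025) / (0.20871) = 0.011978.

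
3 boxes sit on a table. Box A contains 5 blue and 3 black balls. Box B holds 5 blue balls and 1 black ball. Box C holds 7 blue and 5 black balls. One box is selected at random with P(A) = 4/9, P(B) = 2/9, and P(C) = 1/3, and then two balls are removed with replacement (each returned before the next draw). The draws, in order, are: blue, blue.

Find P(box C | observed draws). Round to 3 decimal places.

0.257

For each hypothesis, P(data | H) works out to: P(data | box A) = (5/8)(5/8) = 25/64; P(data | box B) = (5/6)(5/6) = 25/36; P(data | box C) = (7/12)(7/12) = 49/144.
Weighting by the prior gives 4/9 · 25/64 = 25/144, 2/9 · 25/36 = 25/162, 1/3 · 49/144 = 49/432; with total 143/324.
By Bayes' rule, P(box C | data) = (49/432) / (143/324) = 147/572.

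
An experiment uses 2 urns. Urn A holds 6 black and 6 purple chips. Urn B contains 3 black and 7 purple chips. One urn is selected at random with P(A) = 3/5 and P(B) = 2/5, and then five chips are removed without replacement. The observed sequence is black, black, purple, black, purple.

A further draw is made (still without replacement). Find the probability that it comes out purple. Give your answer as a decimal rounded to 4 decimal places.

0.6262

The likelihood of the observed sequence under each hypothesis: P(data | urn A) = (6/12)(5/11)(6/10)(4/9)(5/8) = 0.037879; P(data | urn B) = (3/10)(2/9)(7/8)(1/7)(6/6) = 0.0083333.
Weighting by the prior gives 3/5 · 0.037879 = 0.022727, 2/5 · 0.0083333 = 0.0033333; summing to 0.026061.
Dividing through by the total gives posterior P(urn A | data) = 0.87209, P(urn B | data) = 0.12791.
So P(purple next | data) = Σ P(purple next | H) P(H | data) = (4/7)(0.87209) + (1)(0.12791) = 0.62625.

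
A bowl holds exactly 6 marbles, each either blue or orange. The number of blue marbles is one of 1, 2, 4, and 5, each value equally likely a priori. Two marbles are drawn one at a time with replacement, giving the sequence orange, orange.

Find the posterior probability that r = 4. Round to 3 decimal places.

0.087

The likelihood of the observed sequence under each hypothesis: P(data | r = 1) = (5/6)(5/6) = 25/36; P(data | r = 2) = (4/6)(4/6) = 4/9; P(data | r = 4) = (2/6)(2/6) = 1/9; P(data | r = 5) = (1/6)(1/6) = 1/36.
Multiplying each by its prior: 1/4 · 25/36 = 25/144, 1/4 · 4/9 = 1/9, 1/4 · 1/9 = 1/36, 1/4 · 1/36 = 1/144; these sum to 23/72.
Hence P(r = 4 | data) = (1/36) / (23/72) = 2/23.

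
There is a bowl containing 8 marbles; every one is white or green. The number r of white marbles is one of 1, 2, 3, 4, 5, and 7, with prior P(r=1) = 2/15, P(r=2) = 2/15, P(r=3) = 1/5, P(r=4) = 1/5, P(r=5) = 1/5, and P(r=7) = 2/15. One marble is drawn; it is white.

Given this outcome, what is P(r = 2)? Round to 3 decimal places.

For each hypothesis, P(data | H) works out to: P(data | r = 1) = (1/8) = 1/8; P(data | r = 2) = (2/8) = 1/4; P(data | r = 3) = (3/8) = 3/8; P(data | r = 4) = (4/8) = 1/2; P(data | r = 5) = (5/8) = 5/8; P(data | r = 7) = (7/8) = 7/8.
The prior-weighted likelihoods are 2/15 · 1/8 = 1/60, 2/15 · 1/4 = 1/30, 1/5 · 3/8 = 3/40, 1/5 · 1/2 = 1/10, 1/5 · 5/8 = 1/8, 2/15 · 7/8 = 7/60; with total 7/15.
Therefore the posterior P(r = 2 | data) = (1/30) / (7/15) = 1/14.

0.071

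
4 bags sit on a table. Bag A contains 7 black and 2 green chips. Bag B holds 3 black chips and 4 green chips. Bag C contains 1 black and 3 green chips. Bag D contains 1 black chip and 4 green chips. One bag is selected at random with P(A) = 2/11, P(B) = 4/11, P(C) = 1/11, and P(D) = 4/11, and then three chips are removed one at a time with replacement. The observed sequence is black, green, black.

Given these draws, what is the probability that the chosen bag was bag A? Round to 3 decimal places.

0.311

For each hypothesis, P(data | H) works out to: P(data | bag A) = (7/9)(2/9)(7/9) = 0.13443; P(data | bag B) = (3/7)(4/7)(3/7) = 0.10496; P(data | bag C) = (1/4)(3/4)(1/4) = 0.046875; P(data | bag D) = (1/5)(4/5)(1/5) = 0.032.
The prior-weighted likelihoods are 2/11 · 0.13443 = 0.024442, 4/11 · 0.10496 = 0.038166, 1/11 · 0.046875 = 0.0042614, 4/11 · 0.032 = 0.011636; with total 0.078506.
So P(bag A | data) = (0.024442) / (0.078506) = 0.31134.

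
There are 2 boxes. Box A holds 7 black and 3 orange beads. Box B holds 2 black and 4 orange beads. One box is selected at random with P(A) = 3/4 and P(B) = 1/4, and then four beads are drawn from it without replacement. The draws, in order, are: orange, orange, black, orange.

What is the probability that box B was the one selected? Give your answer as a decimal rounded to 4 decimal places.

Compute the likelihood of the observed sequence for each case: P(data | box A) = (3/10)(2/9)(7/8)(1/7) = 1/120; P(data | box B) = (4/6)(3/5)(2/4)(2/3) = 2/15.
Weighting by the prior gives 3/4 · 1/120 = 1/160, 1/4 · 2/15 = 1/30; these sum to 19/480.
Hence P(box B | data) = (1/30) / (19/480) = 16/19.

0.8421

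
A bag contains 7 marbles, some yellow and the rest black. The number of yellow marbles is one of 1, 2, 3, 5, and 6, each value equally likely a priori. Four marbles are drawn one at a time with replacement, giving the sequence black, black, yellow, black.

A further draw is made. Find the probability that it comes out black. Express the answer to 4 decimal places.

For each hypothesis, P(data | H) works out to: P(data | r = 1) = (6/7)(6/7)(1/7)(6/7) = 0.089963; P(data | r = 2) = (5/7)(5/7)(2/7)(5/7) = 0.10412; P(data | r = 3) = (4/7)(4/7)(3/7)(4/7) = 0.079967; P(data | r = 5) = (2/7)(2/7)(5/7)(2/7) = 0.01666; P(data | r = 6) = (1/7)(1/7)(6/7)(1/7) = 0.002499.
The prior-weighted likelihoods are 1/5 · 0.089963 = 0.017993, 1/5 · 0.10412 = 0.020825, 1/5 · 0.079967 = 0.015993, 1/5 · 0.01666 = 0.0033319, 1/5 · 0.002499 = 0.00049979; these sum to 0.058642.
Dividing through by the total gives posterior P(r = 1 | data) = 0.30682, P(r = 2 | data) = 0.35511, P(r = 3 | data) = 0.27273, P(r = 5 | data) = 0.056818, P(r = 6 | data) = 0.0085227.
So P(black next | data) = Σ P(black next | H) P(H | data) = (6/7)(0.30682) + (5/7)(0.35511) + (4/7)(0.27273) + (2/7)(0.056818) + (1/7)(0.0085227) = 0.68994.

0.6899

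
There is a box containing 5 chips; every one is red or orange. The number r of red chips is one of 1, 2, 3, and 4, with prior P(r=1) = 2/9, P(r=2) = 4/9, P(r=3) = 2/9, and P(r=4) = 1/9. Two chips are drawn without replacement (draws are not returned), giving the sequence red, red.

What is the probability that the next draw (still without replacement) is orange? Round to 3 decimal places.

0.625

For each hypothesis, P(data | H) works out to: P(data | r = 1) = (1/5)(0/4) = 0; P(data | r = 2) = (2/5)(1/4) = 1/10; P(data | r = 3) = (3/5)(2/4) = 3/10; P(data | r = 4) = (4/5)(3/4) = 3/5.
The prior-weighted likelihoods are 2/9 · 0 = 0, 4/9 · 1/10 = 2/45, 2/9 · 3/10 = 1/15, 1/9 · 3/5 = 1/15; with total 8/45.
Normalising, the posterior is P(r = 1 | data) = 0, P(r = 2 | data) = 1/4, P(r = 3 | data) = 3/8, P(r = 4 | data) = 3/8.
Averaging over the posterior, P(orange next | data) = (1)(1/4) + (2/3)(3/8) + (1/3)(3/8) = 5/8.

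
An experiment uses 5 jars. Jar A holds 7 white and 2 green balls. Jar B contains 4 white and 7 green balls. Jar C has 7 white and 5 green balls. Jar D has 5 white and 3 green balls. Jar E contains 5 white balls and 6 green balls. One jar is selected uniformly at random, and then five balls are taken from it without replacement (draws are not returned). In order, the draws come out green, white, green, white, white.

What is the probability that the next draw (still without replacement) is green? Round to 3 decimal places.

Under each hypothesis, the probability of the observed sequence is: P(data | jar A) = (2/9)(7/8)(1/7)(6/6)(5/5) = 0.027778; P(data | jar B) = (7/11)(4/10)(6/9)(3/8)(2/7) = 0.018182; P(data | jar C) = (5/12)(7/11)(4/10)(6/9)(5/8) = 0.044192; P(data | jar D) = (3/8)(5/7)(2/6)(4/5)(3/4) = 0.053571; P(data | jar E) = (6/11)(5/10)(5/9)(4/8)(3/7) = 0.032468.
Weighting by the prior gives 1/5 · 0.027778 = 0.0055556, 1/5 · 0.018182 = 0.0036364, 1/5 · 0.044192 = 0.0088384, 1/5 · 0.053571 = 0.010714, 1/5 · 0.032468 = 0.0064935; these sum to 0.035238.
Dividing through by the total gives posterior P(jar A | data) = 0.15766, P(jar B | data) = 0.10319, P(jar C | data) = 0.25082, P(jar D | data) = 0.30405, P(jar E | data) = 0.18428.
So P(green next | data) = Σ P(green next | H) P(H | data) = (0)(0.15766) + (5/6)(0.10319) + (3/7)(0.25082) + (1/3)(0.30405) + (2/3)(0.18428) = 0.41769.

0.418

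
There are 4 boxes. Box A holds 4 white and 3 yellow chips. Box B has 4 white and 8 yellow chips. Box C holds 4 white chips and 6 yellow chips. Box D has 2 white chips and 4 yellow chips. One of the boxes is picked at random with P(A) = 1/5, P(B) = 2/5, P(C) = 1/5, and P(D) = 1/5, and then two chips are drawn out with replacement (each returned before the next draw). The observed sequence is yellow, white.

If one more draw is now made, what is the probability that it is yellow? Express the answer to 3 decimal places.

0.602

Compute the likelihood of the observed sequence for each case: P(data | box A) = (3/7)(4/7) = 0.2449; P(data | box B) = (8/12)(4/12) = 0.22222; P(data | box C) = (6/10)(4/10) = 0.24; P(data | box D) = (4/6)(2/6) = 0.22222.
Multiplying each by its prior: 1/5 · 0.2449 = 0.04898, 2/5 · 0.22222 = 0.088889, 1/5 · 0.24 = 0.048, 1/5 · 0.22222 = 0.044444; these sum to 0.23031.
The posterior is then P(box A | data) = 0.21267, P(box B | data) = 0.38595, P(box C | data) = 0.20841, P(box D | data) = 0.19297.
The predictive probability is P(yellow next | data) = (3/7)(0.21267) + (2/3)(0.38595) + (3/5)(0.20841) + (2/3)(0.19297) = 0.60214.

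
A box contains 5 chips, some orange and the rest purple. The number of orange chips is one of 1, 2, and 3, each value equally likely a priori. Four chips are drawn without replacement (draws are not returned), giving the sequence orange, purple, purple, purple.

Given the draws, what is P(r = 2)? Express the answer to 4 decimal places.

Compute the likelihood of the observed sequence for each case: P(data | r = 1) = (1/5)(4/4)(3/3)(2/2) = 1/5; P(data | r = 2) = (2/5)(3/4)(2/3)(1/2) = 1/10; P(data | r = 3) = (3/5)(2/4)(1/3)(0/2) = 0.
Weighting by the prior gives 1/3 · 1/5 = 1/15, 1/3 · 1/10 = 1/30, 1/3 · 0 = 0; summing to 1/10.
Therefore the posterior P(r = 2 | data) = (1/30) / (1/10) = 1/3.

0.3333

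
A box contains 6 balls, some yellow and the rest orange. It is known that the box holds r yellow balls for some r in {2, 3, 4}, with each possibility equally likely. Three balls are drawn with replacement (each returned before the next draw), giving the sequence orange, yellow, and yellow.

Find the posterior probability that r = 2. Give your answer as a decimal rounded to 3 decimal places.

For each hypothesis, P(data | H) works out to: P(data | r = 2) = (4/6)(2/6)(2/6) = 2/27; P(data | r = 3) = (3/6)(3/6)(3/6) = 1/8; P(data | r = 4) = (2/6)(4/6)(4/6) = 4/27.
Weighting by the prior gives 1/3 · 2/27 = 2/81, 1/3 · 1/8 = 1/24, 1/3 · 4/27 = 4/81; these sum to 25/216.
By Bayes' rule, P(r = 2 | data) = (2/81) / (25/216) = 16/75.

0.213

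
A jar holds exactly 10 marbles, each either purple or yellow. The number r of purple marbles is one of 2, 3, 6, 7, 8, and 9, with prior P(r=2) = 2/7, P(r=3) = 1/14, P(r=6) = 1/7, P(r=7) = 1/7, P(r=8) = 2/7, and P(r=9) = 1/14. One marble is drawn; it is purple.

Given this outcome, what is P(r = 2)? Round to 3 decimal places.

0.103

For each hypothesis, P(data | H) works out to: P(data | r = 2) = (2/10) = 1/5; P(data | r = 3) = (3/10) = 3/10; P(data | r = 6) = (6/10) = 3/5; P(data | r = 7) = (7/10) = 7/10; P(data | r = 8) = (8/10) = 4/5; P(data | r = 9) = (9/10) = 9/10.
The prior-weighted likelihoods are 2/7 · 1/5 = 2/35, 1/14 · 3/10 = 3/140, 1/7 · 3/5 = 3/35, 1/7 · 7/10 = 1/10, 2/7 · 4/5 = 8/35, 1/14 · 9/10 = 9/140; these sum to 39/70.
Hence P(r = 2 | data) = (2/35) / (39/70) = 4/39.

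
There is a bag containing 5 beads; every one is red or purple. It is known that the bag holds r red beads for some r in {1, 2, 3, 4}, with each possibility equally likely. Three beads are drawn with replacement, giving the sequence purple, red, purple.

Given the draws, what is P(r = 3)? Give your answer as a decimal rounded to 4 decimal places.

The likelihood of the observed sequence under each hypothesis: P(data | r = 1) = (4/5)(1/5)(4/5) = 16/125; P(data | r = 2) = (3/5)(2/5)(3/5) = 18/125; P(data | r = 3) = (2/5)(3/5)(2/5) = 12/125; P(data | r = 4) = (1/5)(4/5)(1/5) = 4/125.
The prior-weighted likelihoods are 1/4 · 16/125 = 4/125, 1/4 · 18/125 = 9/250, 1/4 · 12/125 = 3/125, 1/4 · 4/125 = 1/125; these sum to 1/10.
Hence P(r = 3 | data) = (3/125) / (1/10) = 6/25.

0.2400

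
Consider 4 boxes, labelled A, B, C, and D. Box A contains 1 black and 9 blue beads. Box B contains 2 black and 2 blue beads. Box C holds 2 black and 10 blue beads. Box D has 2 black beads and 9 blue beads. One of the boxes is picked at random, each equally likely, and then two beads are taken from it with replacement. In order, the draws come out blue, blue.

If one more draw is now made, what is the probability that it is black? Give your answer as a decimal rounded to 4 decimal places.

0.1830

Under each hypothesis, the probability of the observed sequence is: P(data | box A) = (9/10)(9/10) = 0.81; P(data | box B) = (2/4)(2/4) = 0.25; P(data | box C) = (10/12)(10/12) = 0.69444; P(data | box D) = (9/11)(9/11) = 0.66942.
The prior-weighted likelihoods are 1/4 · 0.81 = 0.2025, 1/4 · 0.25 = 0.0625, 1/4 · 0.69444 = 0.17361, 1/4 · 0.66942 = 0.16736; with total 0.60597.
Normalising, the posterior is P(box A | data) = 0.33418, P(box B | data) = 0.10314, P(box C | data) = 0.2865, P(box D | data) = 0.27618.
The predictive probability is P(black next | data) = (1/10)(0.33418) + (1/2)(0.10314) + (1/6)(0.2865) + (2/11)(0.27618) = 0.18295.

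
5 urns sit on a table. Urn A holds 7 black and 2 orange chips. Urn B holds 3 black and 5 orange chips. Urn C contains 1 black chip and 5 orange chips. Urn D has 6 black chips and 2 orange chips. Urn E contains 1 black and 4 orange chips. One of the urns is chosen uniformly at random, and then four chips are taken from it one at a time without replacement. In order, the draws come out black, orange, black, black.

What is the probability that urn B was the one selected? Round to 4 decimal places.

For each hypothesis, P(data | H) works out to: P(data | urn A) = (7/9)(2/8)(6/7)(5/6) = 0.13889; P(data | urn B) = (3/8)(5/7)(2/6)(1/5) = 0.017857; P(data | urn C) = (1/6)(5/5)(0/4) = 0; P(data | urn D) = (6/8)(2/7)(5/6)(4/5) = 0.14286; P(data | urn E) = (1/5)(4/4)(0/3) = 0.
Multiplying each by its prior: 1/5 · 0.13889 = 0.027778, 1/5 · 0.017857 = 0.0035714, 1/5 · 0 = 0, 1/5 · 0.14286 = 0.028571, 1/5 · 0 = 0; summing to 0.059921.
So P(urn B | data) = (0.0035714) / (0.059921) = 0.059603.

0.0596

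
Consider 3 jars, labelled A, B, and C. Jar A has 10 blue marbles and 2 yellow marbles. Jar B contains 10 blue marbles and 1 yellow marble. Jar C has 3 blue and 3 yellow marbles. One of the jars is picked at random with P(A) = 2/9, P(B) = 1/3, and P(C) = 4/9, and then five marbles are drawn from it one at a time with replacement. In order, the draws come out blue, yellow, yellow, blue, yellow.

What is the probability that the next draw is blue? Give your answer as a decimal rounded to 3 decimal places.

Under each hypothesis, the probability of the observed sequence is: P(data | jar A) = (10/12)(2/12)(2/12)(10/12)(2/12) = 0.003215; P(data | jar B) = (10/11)(1/11)(1/11)(10/11)(1/11) = 0.00062092; P(data | jar C) = (3/6)(3/6)(3/6)(3/6)(3/6) = 0.03125.
Multiplying each by its prior: 2/9 · 0.003215 = 0.00071445, 1/3 · 0.00062092 = 0.00020697, 4/9 · 0.03125 = 0.013889; with total 0.01481.
Dividing through by the total gives posterior P(jar A | data) = 0.04824, P(jar B | data) = 0.013975, P(jar C | data) = 0.93779.
Averaging over the posterior, P(blue next | data) = (5/6)(0.04824) + (10/11)(0.013975) + (1/2)(0.93779) = 0.5218.

0.522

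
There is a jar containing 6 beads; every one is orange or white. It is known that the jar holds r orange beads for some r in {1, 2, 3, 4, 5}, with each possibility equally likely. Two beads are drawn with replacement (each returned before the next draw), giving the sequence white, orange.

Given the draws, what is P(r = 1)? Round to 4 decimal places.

Compute the likelihood of the observed sequence for each case: P(data | r = 1) = (5/6)(1/6) = 5/36; P(data | r = 2) = (4/6)(2/6) = 2/9; P(data | r = 3) = (3/6)(3/6) = 1/4; P(data | r = 4) = (2/6)(4/6) = 2/9; P(data | r = 5) = (1/6)(5/6) = 5/36.
Multiplying each by its prior: 1/5 · 5/36 = 1/36, 1/5 · 2/9 = 2/45, 1/5 · 1/4 = 1/20, 1/5 · 2/9 = 2/45, 1/5 · 5/36 = 1/36; with total 7/36.
So P(r = 1 | data) = (1/36) / (7/36) = 1/7.

0.1429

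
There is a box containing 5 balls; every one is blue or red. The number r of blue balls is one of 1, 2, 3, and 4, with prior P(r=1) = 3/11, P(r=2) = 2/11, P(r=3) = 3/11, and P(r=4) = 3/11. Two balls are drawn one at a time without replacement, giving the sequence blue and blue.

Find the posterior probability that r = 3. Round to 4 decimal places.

0.3103

For each hypothesis, P(data | H) works out to: P(data | r = 1) = (1/5)(0/4) = 0; P(data | r = 2) = (2/5)(1/4) = 1/10; P(data | r = 3) = (3/5)(2/4) = 3/10; P(data | r = 4) = (4/5)(3/4) = 3/5.
The prior-weighted likelihoods are 3/11 · 0 = 0, 2/11 · 1/10 = 1/55, 3/11 · 3/10 = 9/110, 3/11 · 3/5 = 9/55; summing to 29/110.
By Bayes' rule, P(r = 3 | data) = (9/110) / (29/110) = 9/29.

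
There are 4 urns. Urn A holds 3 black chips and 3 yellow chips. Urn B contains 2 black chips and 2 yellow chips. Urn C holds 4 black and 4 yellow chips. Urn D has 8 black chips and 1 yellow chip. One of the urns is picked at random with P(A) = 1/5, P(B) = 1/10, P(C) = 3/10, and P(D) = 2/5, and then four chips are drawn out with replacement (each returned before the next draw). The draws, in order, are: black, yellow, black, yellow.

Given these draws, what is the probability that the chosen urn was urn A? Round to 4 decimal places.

0.3019

The likelihood of the observed sequence under each hypothesis: P(data | urn A) = (3/6)(3/6)(3/6)(3/6) = 0.0625; P(data | urn B) = (2/4)(2/4)(2/4)(2/4) = 0.0625; P(data | urn C) = (4/8)(4/8)(4/8)(4/8) = 0.0625; P(data | urn D) = (8/9)(1/9)(8/9)(1/9) = 0.0097546.
Multiplying each by its prior: 1/5 · 0.0625 = 0.0125, 1/10 · 0.0625 = 0.00625, 3/10 · 0.0625 = 0.01875, 2/5 · 0.0097546 = 0.0039018; summing to 0.041402.
Therefore the posterior P(urn A | data) = (0.0125) / (0.041402) = 0.30192.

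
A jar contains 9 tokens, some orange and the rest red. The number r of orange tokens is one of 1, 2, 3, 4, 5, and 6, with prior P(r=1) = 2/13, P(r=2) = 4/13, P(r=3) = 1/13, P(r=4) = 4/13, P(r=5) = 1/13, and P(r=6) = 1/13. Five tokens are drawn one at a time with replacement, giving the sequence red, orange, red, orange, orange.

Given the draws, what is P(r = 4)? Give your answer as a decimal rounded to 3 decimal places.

The likelihood of the observed sequence under each hypothesis: P(data | r = 1) = (8/9)(1/9)(8/9)(1/9)(1/9) = 0.0010838; P(data | r = 2) = (7/9)(2/9)(7/9)(2/9)(2/9) = 0.0066386; P(data | r = 3) = (6/9)(3/9)(6/9)(3/9)(3/9) = 0.016461; P(data | r = 4) = (5/9)(4/9)(5/9)(4/9)(4/9) = 0.027096; P(data | r = 5) = (4/9)(5/9)(4/9)(5/9)(5/9) = 0.03387; P(data | r = 6) = (3/9)(6/9)(3/9)(6/9)(6/9) = 0.032922.
The prior-weighted likelihoods are 2/13 · 0.0010838 = 0.00016675, 4/13 · 0.0066386 = 0.0020426, 1/13 · 0.016461 = 0.0012662, 4/13 · 0.027096 = 0.0083373, 1/13 · 0.03387 = 0.0026054, 1/13 · 0.032922 = 0.0025324; these sum to 0.016951.
Therefore the posterior P(r = 4 | data) = (0.0083373) / (0.016951) = 0.49185.

0.492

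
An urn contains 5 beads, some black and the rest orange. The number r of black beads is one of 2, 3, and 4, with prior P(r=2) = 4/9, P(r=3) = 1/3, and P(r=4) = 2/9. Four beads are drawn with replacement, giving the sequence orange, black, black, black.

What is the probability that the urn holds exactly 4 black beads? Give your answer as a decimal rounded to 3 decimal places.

0.332

The likelihood of the observed sequence under each hypothesis: P(data | r = 2) = (3/5)(2/5)(2/5)(2/5) = 0.0384; P(data | r = 3) = (2/5)(3/5)(3/5)(3/5) = 0.0864; P(data | r = 4) = (1/5)(4/5)(4/5)(4/5) = 0.1024.
Weighting by the prior gives 4/9 · 0.0384 = 0.017067, 1/3 · 0.0864 = 0.0288, 2/9 · 0.1024 = 0.022756; summing to 0.068622.
Hence P(r = 4 | data) = (0.022756) / (0.068622) = 0.33161.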